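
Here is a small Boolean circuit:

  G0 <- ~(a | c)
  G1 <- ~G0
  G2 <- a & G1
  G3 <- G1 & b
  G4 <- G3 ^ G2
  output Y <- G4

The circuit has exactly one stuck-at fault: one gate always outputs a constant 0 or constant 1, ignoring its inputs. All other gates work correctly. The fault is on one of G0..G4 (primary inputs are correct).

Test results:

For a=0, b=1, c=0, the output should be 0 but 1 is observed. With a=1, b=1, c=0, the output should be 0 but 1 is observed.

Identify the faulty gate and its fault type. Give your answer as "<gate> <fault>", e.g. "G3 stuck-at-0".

G4 stuck-at-1

Fault-free values for test 1 (a=0, b=1, c=0): G0=1, G1=0, G2=0, G3=0, G4=0, giving Y=0. Observed 1.
Test 1: faults giving observed 1 are {G0 stuck-at-0, G1 stuck-at-1, G2 stuck-at-1, G3 stuck-at-1, G4 stuck-at-1}.
Test 2 (a=1, b=1, c=0): fault-free G0=0, G1=1, G2=1, G3=1, G4=0 → 0; observed 1. Eliminates G0 stuck-at-0, G1 stuck-at-1, G2 stuck-at-1, G3 stuck-at-1.
Only G4 stuck-at-1 is consistent with every test.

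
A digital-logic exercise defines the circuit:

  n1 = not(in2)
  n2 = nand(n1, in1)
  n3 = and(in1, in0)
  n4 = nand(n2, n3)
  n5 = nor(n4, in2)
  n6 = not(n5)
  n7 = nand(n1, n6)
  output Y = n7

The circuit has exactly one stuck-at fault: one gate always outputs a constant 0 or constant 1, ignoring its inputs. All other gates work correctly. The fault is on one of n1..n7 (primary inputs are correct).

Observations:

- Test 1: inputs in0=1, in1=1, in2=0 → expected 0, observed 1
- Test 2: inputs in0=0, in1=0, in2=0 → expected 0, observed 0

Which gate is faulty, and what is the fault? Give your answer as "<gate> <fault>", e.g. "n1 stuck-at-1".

Fault-free values for test 1 (in0=1, in1=1, in2=0): n1=1, n2=0, n3=1, n4=1, n5=0, n6=1, n7=0, giving Y=0. Observed 1.
Test 1: faults giving observed 1 are {n1 stuck-at-0, n2 stuck-at-1, n4 stuck-at-0, n5 stuck-at-1, n6 stuck-at-0, n7 stuck-at-1}.
Test 2 (in0=0, in1=0, in2=0): fault-free n1=1, n2=1, n3=0, n4=1, n5=0, n6=1, n7=0 → 0; observed 0. Eliminates n1 stuck-at-0, n4 stuck-at-0, n5 stuck-at-1, n6 stuck-at-0, n7 stuck-at-1.
Only n2 stuck-at-1 is consistent with every test.

n2 stuck-at-1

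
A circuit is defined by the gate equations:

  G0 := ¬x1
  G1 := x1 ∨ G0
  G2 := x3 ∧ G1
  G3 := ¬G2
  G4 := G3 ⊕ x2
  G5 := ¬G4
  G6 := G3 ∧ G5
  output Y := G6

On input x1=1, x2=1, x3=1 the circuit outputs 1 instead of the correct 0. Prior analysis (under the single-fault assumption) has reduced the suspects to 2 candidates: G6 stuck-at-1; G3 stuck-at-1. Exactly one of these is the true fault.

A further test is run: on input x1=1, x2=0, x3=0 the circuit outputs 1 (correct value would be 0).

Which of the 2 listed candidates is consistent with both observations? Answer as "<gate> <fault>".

G6 stuck-at-1

Evaluate each candidate on input x1=1, x2=0, x3=0:
  G6 stuck-at-1: G0=0, G1=1, G2=0, G3=1, G4=1, G5=0, G6=1 [stuck-at-1] → 1 — matches
  G3 stuck-at-1: G0=0, G1=1, G2=0, G3=1 [stuck-at-1], G4=1, G5=0, G6=0 → 0 — eliminated
Only G6 stuck-at-1 reproduces the observed 1.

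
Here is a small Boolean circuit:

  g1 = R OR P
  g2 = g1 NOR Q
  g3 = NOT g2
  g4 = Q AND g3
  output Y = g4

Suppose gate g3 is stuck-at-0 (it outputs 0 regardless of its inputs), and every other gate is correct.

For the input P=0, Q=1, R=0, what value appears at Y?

0

Propagate with g3 forced: g1=0, g2=0, g3=0 [stuck-at-0], g4=0.
So Y = 0. (Without the fault it would be 1.)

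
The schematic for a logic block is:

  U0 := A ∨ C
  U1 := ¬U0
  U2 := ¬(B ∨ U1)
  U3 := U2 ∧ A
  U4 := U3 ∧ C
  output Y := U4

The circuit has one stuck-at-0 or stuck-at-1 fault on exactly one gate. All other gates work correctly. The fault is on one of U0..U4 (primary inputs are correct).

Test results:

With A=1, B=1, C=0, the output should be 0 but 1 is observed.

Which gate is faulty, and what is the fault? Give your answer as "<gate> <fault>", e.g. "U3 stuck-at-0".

Fault-free values for test 1 (A=1, B=1, C=0): U0=1, U1=0, U2=0, U3=0, U4=0, giving Y=0. Observed 1.
Test 1: faults giving observed 1 are {U4 stuck-at-1}.
Only U4 stuck-at-1 is consistent with every test.

U4 stuck-at-1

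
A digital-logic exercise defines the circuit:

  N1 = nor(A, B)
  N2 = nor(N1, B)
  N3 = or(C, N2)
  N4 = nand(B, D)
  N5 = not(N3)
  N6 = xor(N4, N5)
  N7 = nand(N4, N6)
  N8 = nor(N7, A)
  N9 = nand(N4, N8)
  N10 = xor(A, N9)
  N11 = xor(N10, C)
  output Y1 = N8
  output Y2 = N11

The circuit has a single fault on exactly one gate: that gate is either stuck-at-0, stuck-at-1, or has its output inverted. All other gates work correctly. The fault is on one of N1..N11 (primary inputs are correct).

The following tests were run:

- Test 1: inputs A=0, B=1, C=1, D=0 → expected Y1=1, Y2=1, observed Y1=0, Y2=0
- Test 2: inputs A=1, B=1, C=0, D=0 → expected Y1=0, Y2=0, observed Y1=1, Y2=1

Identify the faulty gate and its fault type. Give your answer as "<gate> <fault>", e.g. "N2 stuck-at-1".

Fault-free values for test 1 (A=0, B=1, C=1, D=0): N1=0, N2=0, N3=1, N4=1, N5=0, N6=1, N7=0, N8=1, N9=0, N10=0, N11=1, giving Y1=1, Y2=1. Observed Y1=0, Y2=0.
Test 1: faults giving observed Y1=0, Y2=0 are {N3 stuck-at-0, N3 inverted output, N4 stuck-at-0, N4 inverted output, N5 stuck-at-1, N5 inverted output, N6 stuck-at-0, N6 inverted output, N7 stuck-at-1, N7 inverted output, N8 stuck-at-0, N8 inverted output}.
Test 2 (A=1, B=1, C=0, D=0): fault-free N1=0, N2=0, N3=0, N4=1, N5=1, N6=0, N7=1, N8=0, N9=1, N10=0, N11=0 → Y1=0, Y2=0; observed Y1=1, Y2=1. Eliminates N3 stuck-at-0, N3 inverted output, N4 stuck-at-0, N4 inverted output, N5 stuck-at-1, N5 inverted output, N6 stuck-at-0, N6 inverted output, N7 stuck-at-1, N7 inverted output, N8 stuck-at-0.
Only N8 inverted output is consistent with every test.

N8 inverted output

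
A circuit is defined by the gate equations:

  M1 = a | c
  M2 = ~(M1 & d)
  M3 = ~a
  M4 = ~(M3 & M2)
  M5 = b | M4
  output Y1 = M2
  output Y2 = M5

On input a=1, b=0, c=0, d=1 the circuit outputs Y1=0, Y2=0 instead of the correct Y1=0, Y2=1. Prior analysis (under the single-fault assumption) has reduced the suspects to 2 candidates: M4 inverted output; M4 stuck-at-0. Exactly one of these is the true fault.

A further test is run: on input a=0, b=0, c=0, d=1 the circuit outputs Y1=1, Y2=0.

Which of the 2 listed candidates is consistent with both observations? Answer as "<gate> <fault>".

Evaluate each candidate on input a=0, b=0, c=0, d=1:
  M4 inverted output: M1=0, M2=1, M3=1, M4=1 [inverted output], M5=1 → Y1=1, Y2=1 — eliminated
  M4 stuck-at-0: M1=0, M2=1, M3=1, M4=0 [stuck-at-0], M5=0 → Y1=1, Y2=0 — matches
Only M4 stuck-at-0 reproduces the observed Y1=1, Y2=0.

M4 stuck-at-0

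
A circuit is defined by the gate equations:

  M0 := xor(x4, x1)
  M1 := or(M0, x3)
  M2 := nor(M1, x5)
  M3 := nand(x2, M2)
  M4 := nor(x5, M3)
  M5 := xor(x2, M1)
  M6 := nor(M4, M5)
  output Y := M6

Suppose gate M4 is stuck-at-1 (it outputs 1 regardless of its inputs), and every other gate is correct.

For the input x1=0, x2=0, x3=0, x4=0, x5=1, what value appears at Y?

Propagate with M4 forced: M0=0, M1=0, M2=0, M3=1, M4=1 [stuck-at-1], M5=0, M6=0.
So Y = 0. (Without the fault it would be 1.)

0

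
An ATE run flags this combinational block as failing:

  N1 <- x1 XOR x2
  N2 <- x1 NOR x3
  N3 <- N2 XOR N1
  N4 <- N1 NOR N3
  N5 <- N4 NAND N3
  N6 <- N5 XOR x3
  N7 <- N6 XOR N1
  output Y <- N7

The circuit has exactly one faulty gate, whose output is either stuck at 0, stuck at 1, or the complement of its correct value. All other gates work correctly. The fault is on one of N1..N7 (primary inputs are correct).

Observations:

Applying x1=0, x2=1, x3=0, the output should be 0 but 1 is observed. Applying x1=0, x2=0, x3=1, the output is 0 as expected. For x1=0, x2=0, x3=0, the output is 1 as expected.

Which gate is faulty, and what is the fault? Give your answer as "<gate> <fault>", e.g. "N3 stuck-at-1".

N1 stuck-at-0

Fault-free values for test 1 (x1=0, x2=1, x3=0): N1=1, N2=1, N3=0, N4=0, N5=1, N6=1, N7=0, giving Y=0. Observed 1.
Test 1: faults giving observed 1 are {N1 stuck-at-0, N1 inverted output, N5 stuck-at-0, N5 inverted output, N6 stuck-at-0, N6 inverted output, N7 stuck-at-1, N7 inverted output}.
Test 2 (x1=0, x2=0, x3=1): fault-free N1=0, N2=0, N3=0, N4=1, N5=1, N6=0, N7=0 → 0; observed 0. Eliminates N1 inverted output, N5 stuck-at-0, N5 inverted output, N6 inverted output, N7 stuck-at-1, N7 inverted output.
Test 3 (x1=0, x2=0, x3=0): fault-free N1=0, N2=1, N3=1, N4=0, N5=1, N6=1, N7=1 → 1; observed 1. Eliminates N6 stuck-at-0.
Only N1 stuck-at-0 is consistent with every test.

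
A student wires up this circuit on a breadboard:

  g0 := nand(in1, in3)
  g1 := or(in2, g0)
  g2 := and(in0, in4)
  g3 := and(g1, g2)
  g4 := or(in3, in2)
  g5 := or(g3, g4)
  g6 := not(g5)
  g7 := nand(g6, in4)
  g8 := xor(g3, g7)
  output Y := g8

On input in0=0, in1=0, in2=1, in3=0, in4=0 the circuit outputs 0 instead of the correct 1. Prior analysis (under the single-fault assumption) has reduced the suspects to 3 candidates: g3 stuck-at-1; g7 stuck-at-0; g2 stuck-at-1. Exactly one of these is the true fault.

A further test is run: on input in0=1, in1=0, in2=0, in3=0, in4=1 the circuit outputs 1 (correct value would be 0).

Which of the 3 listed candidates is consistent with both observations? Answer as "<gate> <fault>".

g7 stuck-at-0

Evaluate each candidate on input in0=1, in1=0, in2=0, in3=0, in4=1:
  g3 stuck-at-1: g0=1, g1=1, g2=1, g3=1 [stuck-at-1], g4=0, g5=1, g6=0, g7=1, g8=0 → 0 — eliminated
  g7 stuck-at-0: g0=1, g1=1, g2=1, g3=1, g4=0, g5=1, g6=0, g7=0 [stuck-at-0], g8=1 → 1 — matches
  g2 stuck-at-1: g0=1, g1=1, g2=1 [stuck-at-1], g3=1, g4=0, g5=1, g6=0, g7=1, g8=0 → 0 — eliminated
Only g7 stuck-at-0 reproduces the observed 1.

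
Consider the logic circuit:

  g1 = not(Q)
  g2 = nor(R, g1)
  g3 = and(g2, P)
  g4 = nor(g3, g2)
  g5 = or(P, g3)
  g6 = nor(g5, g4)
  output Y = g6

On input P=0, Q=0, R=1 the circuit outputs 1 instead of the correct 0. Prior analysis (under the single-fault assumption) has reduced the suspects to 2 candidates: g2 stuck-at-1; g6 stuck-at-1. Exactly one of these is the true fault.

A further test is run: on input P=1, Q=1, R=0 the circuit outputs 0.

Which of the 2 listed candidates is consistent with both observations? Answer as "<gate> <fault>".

g2 stuck-at-1

Evaluate each candidate on input P=1, Q=1, R=0:
  g2 stuck-at-1: g1=0, g2=1 [stuck-at-1], g3=1, g4=0, g5=1, g6=0 → 0 — matches
  g6 stuck-at-1: g1=0, g2=1, g3=1, g4=0, g5=1, g6=1 [stuck-at-1] → 1 — eliminated
Only g2 stuck-at-1 reproduces the observed 0.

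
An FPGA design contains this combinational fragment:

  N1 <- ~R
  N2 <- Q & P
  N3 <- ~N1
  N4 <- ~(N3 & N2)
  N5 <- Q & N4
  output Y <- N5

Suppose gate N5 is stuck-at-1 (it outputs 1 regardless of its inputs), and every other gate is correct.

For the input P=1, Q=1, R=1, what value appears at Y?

Propagate with N5 forced: N1=0, N2=1, N3=1, N4=0, N5=1 [stuck-at-1].
So Y = 1. (Without the fault it would be 0.)

1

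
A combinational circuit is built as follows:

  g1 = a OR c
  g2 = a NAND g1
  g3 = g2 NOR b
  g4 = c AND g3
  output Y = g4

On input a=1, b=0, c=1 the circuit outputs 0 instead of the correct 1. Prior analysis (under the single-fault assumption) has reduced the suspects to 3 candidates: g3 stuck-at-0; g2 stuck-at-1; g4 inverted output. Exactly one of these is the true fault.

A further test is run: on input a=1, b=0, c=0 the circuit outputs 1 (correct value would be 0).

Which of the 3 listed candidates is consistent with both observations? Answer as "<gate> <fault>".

g4 inverted output

Evaluate each candidate on input a=1, b=0, c=0:
  g3 stuck-at-0: g1=1, g2=0, g3=0 [stuck-at-0], g4=0 → 0 — eliminated
  g2 stuck-at-1: g1=1, g2=1 [stuck-at-1], g3=0, g4=0 → 0 — eliminated
  g4 inverted output: g1=1, g2=0, g3=1, g4=1 [inverted output] → 1 — matches
Only g4 inverted output reproduces the observed 1.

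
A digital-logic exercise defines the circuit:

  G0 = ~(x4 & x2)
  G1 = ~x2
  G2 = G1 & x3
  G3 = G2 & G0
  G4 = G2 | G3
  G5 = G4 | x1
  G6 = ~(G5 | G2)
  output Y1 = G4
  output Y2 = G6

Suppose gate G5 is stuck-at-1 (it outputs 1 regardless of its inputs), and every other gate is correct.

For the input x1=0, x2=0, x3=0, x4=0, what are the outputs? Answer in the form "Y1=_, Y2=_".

Y1=0, Y2=0

Propagate with G5 forced: G0=1, G1=1, G2=0, G3=0, G4=0, G5=1 [stuck-at-1], G6=0.
So the outputs are Y1=0, Y2=0. (Without the fault they would be Y1=0, Y2=1.)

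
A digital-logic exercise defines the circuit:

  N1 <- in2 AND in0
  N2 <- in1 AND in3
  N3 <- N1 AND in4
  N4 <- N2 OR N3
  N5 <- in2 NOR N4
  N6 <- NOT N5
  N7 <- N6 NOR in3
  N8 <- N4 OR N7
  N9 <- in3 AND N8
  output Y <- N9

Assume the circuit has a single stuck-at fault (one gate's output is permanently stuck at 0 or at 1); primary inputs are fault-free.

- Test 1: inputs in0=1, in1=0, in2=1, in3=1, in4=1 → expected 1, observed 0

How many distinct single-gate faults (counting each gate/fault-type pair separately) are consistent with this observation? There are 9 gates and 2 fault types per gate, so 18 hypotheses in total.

5

Fault-free: N1=1, N2=0, N3=1, N4=1, N5=0, N6=1, N7=0, N8=1, N9=1 → 1. Observed 0.
  N1: stuck-at-0 ✓; others ✗
  N2: none of the 2 fault types match ✗
  N3: stuck-at-0 ✓; others ✗
  N4: stuck-at-0 ✓; others ✗
  N5: none of the 2 fault types match ✗
  N6: none of the 2 fault types match ✗
  N7: none of the 2 fault types match ✗
  N8: stuck-at-0 ✓; others ✗
  N9: stuck-at-0 ✓; others ✗
Consistent faults: {N1 stuck-at-0, N3 stuck-at-0, N4 stuck-at-0, N8 stuck-at-0, N9 stuck-at-0} — 5 in all.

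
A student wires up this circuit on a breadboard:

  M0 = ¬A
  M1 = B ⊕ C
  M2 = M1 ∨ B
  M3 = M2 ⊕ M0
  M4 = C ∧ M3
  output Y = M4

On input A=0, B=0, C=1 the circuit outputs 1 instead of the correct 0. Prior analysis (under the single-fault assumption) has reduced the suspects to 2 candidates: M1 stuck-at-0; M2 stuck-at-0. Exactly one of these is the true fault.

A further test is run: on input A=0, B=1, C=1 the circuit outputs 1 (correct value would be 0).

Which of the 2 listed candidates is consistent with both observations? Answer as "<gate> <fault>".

M2 stuck-at-0

Evaluate each candidate on input A=0, B=1, C=1:
  M1 stuck-at-0: M0=1, M1=0 [stuck-at-0], M2=1, M3=0, M4=0 → 0 — eliminated
  M2 stuck-at-0: M0=1, M1=0, M2=0 [stuck-at-0], M3=1, M4=1 → 1 — matches
Only M2 stuck-at-0 reproduces the observed 1.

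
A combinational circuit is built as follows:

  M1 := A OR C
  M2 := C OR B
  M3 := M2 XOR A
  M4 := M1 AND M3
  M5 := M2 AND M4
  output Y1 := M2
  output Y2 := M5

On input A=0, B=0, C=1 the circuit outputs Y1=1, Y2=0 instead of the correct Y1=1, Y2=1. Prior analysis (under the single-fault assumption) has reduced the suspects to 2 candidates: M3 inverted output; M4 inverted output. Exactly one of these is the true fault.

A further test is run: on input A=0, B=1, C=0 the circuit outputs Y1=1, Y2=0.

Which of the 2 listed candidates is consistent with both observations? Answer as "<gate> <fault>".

Evaluate each candidate on input A=0, B=1, C=0:
  M3 inverted output: M1=0, M2=1, M3=0 [inverted output], M4=0, M5=0 → Y1=1, Y2=0 — matches
  M4 inverted output: M1=0, M2=1, M3=1, M4=1 [inverted output], M5=1 → Y1=1, Y2=1 — eliminated
Only M3 inverted output reproduces the observed Y1=1, Y2=0.

M3 inverted output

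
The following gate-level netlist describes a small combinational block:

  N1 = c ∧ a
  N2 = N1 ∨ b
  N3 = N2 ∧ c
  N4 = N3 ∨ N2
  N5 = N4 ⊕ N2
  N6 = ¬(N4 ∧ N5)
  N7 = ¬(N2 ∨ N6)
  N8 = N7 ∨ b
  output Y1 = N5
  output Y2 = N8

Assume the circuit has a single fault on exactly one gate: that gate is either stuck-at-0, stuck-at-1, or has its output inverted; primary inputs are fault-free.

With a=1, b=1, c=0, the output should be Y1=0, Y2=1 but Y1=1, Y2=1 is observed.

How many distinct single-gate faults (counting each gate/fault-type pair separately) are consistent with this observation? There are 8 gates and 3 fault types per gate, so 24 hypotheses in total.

4

Fault-free: N1=0, N2=1, N3=0, N4=1, N5=0, N6=1, N7=0, N8=1 → Y1=0, Y2=1. Observed Y1=1, Y2=1.
  N1: none of the 3 fault types match ✗
  N2: none of the 3 fault types match ✗
  N3: none of the 3 fault types match ✗
  N4: stuck-at-0, inverted output ✓; others ✗
  N5: stuck-at-1, inverted output ✓; others ✗
  N6: none of the 3 fault types match ✗
  N7: none of the 3 fault types match ✗
  N8: none of the 3 fault types match ✗
Consistent faults: {N4 stuck-at-0, N4 inverted output, N5 stuck-at-1, N5 inverted output} — 4 in all.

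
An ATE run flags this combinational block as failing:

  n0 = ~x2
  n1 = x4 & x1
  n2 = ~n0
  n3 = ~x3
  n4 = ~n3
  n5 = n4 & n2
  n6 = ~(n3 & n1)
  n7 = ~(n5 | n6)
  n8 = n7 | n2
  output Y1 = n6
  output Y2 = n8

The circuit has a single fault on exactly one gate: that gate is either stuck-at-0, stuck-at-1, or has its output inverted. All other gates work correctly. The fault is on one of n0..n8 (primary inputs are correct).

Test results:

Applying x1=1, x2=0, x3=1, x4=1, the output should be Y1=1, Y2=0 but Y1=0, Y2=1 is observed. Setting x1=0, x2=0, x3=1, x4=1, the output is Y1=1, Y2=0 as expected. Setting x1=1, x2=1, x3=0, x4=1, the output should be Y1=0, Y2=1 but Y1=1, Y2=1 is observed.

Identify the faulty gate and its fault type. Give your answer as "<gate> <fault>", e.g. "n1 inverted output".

Fault-free values for test 1 (x1=1, x2=0, x3=1, x4=1): n0=1, n1=1, n2=0, n3=0, n4=1, n5=0, n6=1, n7=0, n8=0, giving Y1=1, Y2=0. Observed Y1=0, Y2=1.
Test 1: faults giving observed Y1=0, Y2=1 are {n3 stuck-at-1, n3 inverted output, n6 stuck-at-0, n6 inverted output}.
Test 2 (x1=0, x2=0, x3=1, x4=1): fault-free n0=1, n1=0, n2=0, n3=0, n4=1, n5=0, n6=1, n7=0, n8=0 → Y1=1, Y2=0; observed Y1=1, Y2=0. Eliminates n6 stuck-at-0, n6 inverted output.
Test 3 (x1=1, x2=1, x3=0, x4=1): fault-free n0=0, n1=1, n2=1, n3=1, n4=0, n5=0, n6=0, n7=1, n8=1 → Y1=0, Y2=1; observed Y1=1, Y2=1. Eliminates n3 stuck-at-1.
Only n3 inverted output is consistent with every test.

n3 inverted output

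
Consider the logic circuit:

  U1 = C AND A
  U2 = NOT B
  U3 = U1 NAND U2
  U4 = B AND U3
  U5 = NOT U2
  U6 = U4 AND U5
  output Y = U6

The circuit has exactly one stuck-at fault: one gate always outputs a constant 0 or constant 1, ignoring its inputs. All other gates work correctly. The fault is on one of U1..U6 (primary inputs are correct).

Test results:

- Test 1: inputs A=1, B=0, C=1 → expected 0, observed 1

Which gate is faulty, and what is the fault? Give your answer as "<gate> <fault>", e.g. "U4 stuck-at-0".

U6 stuck-at-1

Fault-free values for test 1 (A=1, B=0, C=1): U1=1, U2=1, U3=0, U4=0, U5=0, U6=0, giving Y=0. Observed 1.
Test 1: faults giving observed 1 are {U6 stuck-at-1}.
Only U6 stuck-at-1 is consistent with every test.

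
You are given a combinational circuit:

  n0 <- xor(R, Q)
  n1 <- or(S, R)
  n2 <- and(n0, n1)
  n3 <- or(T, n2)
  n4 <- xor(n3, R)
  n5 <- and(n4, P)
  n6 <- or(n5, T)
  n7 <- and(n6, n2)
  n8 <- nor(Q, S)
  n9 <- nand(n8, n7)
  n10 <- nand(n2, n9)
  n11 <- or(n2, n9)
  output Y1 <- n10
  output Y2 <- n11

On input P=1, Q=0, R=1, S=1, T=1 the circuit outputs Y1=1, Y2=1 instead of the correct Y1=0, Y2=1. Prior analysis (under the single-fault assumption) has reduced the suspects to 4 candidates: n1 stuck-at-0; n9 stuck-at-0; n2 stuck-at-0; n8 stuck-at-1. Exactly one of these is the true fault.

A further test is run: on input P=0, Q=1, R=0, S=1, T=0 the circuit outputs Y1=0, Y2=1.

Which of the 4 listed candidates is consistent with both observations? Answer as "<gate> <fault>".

n8 stuck-at-1

Evaluate each candidate on input P=0, Q=1, R=0, S=1, T=0:
  n1 stuck-at-0: n0=1, n1=0 [stuck-at-0], n2=0, n3=0, n4=0, n5=0, n6=0, n7=0, n8=0, n9=1, n10=1, n11=1 → Y1=1, Y2=1 — eliminated
  n9 stuck-at-0: n0=1, n1=1, n2=1, n3=1, n4=1, n5=0, n6=0, n7=0, n8=0, n9=0 [stuck-at-0], n10=1, n11=1 → Y1=1, Y2=1 — eliminated
  n2 stuck-at-0: n0=1, n1=1, n2=0 [stuck-at-0], n3=0, n4=0, n5=0, n6=0, n7=0, n8=0, n9=1, n10=1, n11=1 → Y1=1, Y2=1 — eliminated
  n8 stuck-at-1: n0=1, n1=1, n2=1, n3=1, n4=1, n5=0, n6=0, n7=0, n8=1 [stuck-at-1], n9=1, n10=0, n11=1 → Y1=0, Y2=1 — matches
Only n8 stuck-at-1 reproduces the observed Y1=0, Y2=1.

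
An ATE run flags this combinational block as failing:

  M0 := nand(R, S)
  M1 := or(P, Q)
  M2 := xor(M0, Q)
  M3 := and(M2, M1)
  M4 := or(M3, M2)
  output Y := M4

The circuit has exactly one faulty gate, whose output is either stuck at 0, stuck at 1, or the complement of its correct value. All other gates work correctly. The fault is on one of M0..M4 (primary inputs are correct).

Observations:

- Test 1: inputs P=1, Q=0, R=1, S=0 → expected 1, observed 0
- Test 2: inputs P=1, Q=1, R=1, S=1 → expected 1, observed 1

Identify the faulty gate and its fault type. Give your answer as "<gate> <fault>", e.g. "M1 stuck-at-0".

M0 stuck-at-0

Fault-free values for test 1 (P=1, Q=0, R=1, S=0): M0=1, M1=1, M2=1, M3=1, M4=1, giving Y=1. Observed 0.
Test 1: faults giving observed 0 are {M0 stuck-at-0, M0 inverted output, M2 stuck-at-0, M2 inverted output, M4 stuck-at-0, M4 inverted output}.
Test 2 (P=1, Q=1, R=1, S=1): fault-free M0=0, M1=1, M2=1, M3=1, M4=1 → 1; observed 1. Eliminates M0 inverted output, M2 stuck-at-0, M2 inverted output, M4 stuck-at-0, M4 inverted output.
Only M0 stuck-at-0 is consistent with every test.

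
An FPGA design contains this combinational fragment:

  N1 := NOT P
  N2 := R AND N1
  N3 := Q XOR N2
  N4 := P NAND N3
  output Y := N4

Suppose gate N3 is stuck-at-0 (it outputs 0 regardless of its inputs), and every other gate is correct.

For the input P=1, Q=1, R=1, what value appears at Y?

Propagate with N3 forced: N1=0, N2=0, N3=0 [stuck-at-0], N4=1.
So Y = 1. (Without the fault it would be 0.)

1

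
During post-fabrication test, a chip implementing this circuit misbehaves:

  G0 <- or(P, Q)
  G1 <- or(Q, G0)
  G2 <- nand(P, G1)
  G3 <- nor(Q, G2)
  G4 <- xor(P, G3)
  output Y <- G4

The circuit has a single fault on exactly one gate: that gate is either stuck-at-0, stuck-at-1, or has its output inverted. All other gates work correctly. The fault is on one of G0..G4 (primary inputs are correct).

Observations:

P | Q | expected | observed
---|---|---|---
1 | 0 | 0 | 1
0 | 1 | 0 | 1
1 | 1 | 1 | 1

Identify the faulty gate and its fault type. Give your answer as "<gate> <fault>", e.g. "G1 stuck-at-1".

Fault-free values for test 1 (P=1, Q=0): G0=1, G1=1, G2=0, G3=1, G4=0, giving Y=0. Observed 1.
Test 1: faults giving observed 1 are {G0 stuck-at-0, G0 inverted output, G1 stuck-at-0, G1 inverted output, G2 stuck-at-1, G2 inverted output, G3 stuck-at-0, G3 inverted output, G4 stuck-at-1, G4 inverted output}.
Test 2 (P=0, Q=1): fault-free G0=1, G1=1, G2=1, G3=0, G4=0 → 0; observed 1. Eliminates G0 stuck-at-0, G0 inverted output, G1 stuck-at-0, G1 inverted output, G2 stuck-at-1, G2 inverted output, G3 stuck-at-0.
Test 3 (P=1, Q=1): fault-free G0=1, G1=1, G2=0, G3=0, G4=1 → 1; observed 1. Eliminates G3 inverted output, G4 inverted output.
Only G4 stuck-at-1 is consistent with every test.

G4 stuck-at-1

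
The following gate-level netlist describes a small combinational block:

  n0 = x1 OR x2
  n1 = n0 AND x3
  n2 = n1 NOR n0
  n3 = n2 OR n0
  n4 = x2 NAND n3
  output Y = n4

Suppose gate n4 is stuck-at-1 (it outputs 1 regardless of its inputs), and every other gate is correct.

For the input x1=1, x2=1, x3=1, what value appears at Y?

1

Propagate with n4 forced: n0=1, n1=1, n2=0, n3=1, n4=1 [stuck-at-1].
So Y = 1. (Without the fault it would be 0.)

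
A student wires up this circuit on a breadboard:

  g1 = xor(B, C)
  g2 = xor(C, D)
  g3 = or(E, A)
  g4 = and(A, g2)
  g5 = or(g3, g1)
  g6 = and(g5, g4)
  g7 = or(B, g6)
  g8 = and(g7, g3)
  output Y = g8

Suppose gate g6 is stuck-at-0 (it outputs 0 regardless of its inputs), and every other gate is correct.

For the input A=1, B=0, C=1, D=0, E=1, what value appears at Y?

0

Propagate with g6 forced: g1=1, g2=1, g3=1, g4=1, g5=1, g6=0 [stuck-at-0], g7=0, g8=0.
So Y = 0. (Without the fault it would be 1.)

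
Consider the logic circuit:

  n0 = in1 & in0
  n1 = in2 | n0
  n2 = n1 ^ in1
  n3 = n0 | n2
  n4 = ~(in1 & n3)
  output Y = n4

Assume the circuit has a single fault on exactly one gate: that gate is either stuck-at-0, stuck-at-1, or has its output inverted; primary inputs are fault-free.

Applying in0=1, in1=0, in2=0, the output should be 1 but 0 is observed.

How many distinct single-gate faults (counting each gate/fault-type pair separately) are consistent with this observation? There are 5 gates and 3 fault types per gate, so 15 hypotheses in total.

2

Fault-free: n0=0, n1=0, n2=0, n3=0, n4=1 → 1. Observed 0.
  n0: none of the 3 fault types match ✗
  n1: none of the 3 fault types match ✗
  n2: none of the 3 fault types match ✗
  n3: none of the 3 fault types match ✗
  n4: stuck-at-0, inverted output ✓; others ✗
Consistent faults: {n4 stuck-at-0, n4 inverted output} — 2 in all.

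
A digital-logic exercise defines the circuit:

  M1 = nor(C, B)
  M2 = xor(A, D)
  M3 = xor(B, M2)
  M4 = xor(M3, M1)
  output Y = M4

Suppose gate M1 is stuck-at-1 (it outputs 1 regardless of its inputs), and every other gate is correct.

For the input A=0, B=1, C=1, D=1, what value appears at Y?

1

Propagate with M1 forced: M1=1 [stuck-at-1], M2=1, M3=0, M4=1.
So Y = 1. (Without the fault it would be 0.)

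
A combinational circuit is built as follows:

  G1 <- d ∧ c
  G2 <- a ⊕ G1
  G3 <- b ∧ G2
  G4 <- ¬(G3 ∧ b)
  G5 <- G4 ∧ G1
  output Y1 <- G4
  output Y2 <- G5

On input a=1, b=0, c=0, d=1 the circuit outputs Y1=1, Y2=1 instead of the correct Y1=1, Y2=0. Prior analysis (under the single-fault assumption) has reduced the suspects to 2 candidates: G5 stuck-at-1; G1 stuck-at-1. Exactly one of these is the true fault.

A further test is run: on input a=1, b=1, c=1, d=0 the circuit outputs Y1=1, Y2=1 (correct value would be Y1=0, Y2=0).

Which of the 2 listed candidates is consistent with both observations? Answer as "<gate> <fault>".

Evaluate each candidate on input a=1, b=1, c=1, d=0:
  G5 stuck-at-1: G1=0, G2=1, G3=1, G4=0, G5=1 [stuck-at-1] → Y1=0, Y2=1 — eliminated
  G1 stuck-at-1: G1=1 [stuck-at-1], G2=0, G3=0, G4=1, G5=1 → Y1=1, Y2=1 — matches
Only G1 stuck-at-1 reproduces the observed Y1=1, Y2=1.

G1 stuck-at-1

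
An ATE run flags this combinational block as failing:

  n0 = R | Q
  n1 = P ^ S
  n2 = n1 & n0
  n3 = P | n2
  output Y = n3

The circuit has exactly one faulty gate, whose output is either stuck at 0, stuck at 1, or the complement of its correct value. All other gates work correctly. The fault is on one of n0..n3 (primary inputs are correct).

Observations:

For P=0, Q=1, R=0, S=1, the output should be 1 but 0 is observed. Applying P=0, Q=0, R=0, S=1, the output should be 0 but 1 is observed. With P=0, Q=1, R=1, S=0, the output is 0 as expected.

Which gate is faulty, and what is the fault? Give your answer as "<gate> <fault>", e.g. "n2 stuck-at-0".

n0 inverted output

Fault-free values for test 1 (P=0, Q=1, R=0, S=1): n0=1, n1=1, n2=1, n3=1, giving Y=1. Observed 0.
Test 1: faults giving observed 0 are {n0 stuck-at-0, n0 inverted output, n1 stuck-at-0, n1 inverted output, n2 stuck-at-0, n2 inverted output, n3 stuck-at-0, n3 inverted output}.
Test 2 (P=0, Q=0, R=0, S=1): fault-free n0=0, n1=1, n2=0, n3=0 → 0; observed 1. Eliminates n0 stuck-at-0, n1 stuck-at-0, n1 inverted output, n2 stuck-at-0, n3 stuck-at-0.
Test 3 (P=0, Q=1, R=1, S=0): fault-free n0=1, n1=0, n2=0, n3=0 → 0; observed 0. Eliminates n2 inverted output, n3 inverted output.
Only n0 inverted output is consistent with every test.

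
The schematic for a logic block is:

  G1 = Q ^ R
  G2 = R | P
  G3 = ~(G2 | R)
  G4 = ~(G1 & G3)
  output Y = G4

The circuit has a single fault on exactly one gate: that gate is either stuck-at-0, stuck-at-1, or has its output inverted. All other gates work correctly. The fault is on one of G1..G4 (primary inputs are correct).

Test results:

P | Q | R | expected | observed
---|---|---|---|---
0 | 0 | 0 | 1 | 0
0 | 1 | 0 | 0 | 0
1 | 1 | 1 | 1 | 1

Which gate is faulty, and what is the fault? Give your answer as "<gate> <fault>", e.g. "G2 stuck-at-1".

G1 stuck-at-1

Fault-free values for test 1 (P=0, Q=0, R=0): G1=0, G2=0, G3=1, G4=1, giving Y=1. Observed 0.
Test 1: faults giving observed 0 are {G1 stuck-at-1, G1 inverted output, G4 stuck-at-0, G4 inverted output}.
Test 2 (P=0, Q=1, R=0): fault-free G1=1, G2=0, G3=1, G4=0 → 0; observed 0. Eliminates G1 inverted output, G4 inverted output.
Test 3 (P=1, Q=1, R=1): fault-free G1=0, G2=1, G3=0, G4=1 → 1; observed 1. Eliminates G4 stuck-at-0.
Only G1 stuck-at-1 is consistent with every test.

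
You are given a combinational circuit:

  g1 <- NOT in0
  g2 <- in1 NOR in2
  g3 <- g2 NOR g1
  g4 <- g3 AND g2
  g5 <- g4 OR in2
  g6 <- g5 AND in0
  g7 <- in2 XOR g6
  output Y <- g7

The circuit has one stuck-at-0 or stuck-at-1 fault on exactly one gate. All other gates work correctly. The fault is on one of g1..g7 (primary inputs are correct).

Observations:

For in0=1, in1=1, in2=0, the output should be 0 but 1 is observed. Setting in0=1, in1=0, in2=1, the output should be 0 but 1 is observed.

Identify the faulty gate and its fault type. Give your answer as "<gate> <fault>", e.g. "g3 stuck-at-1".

g7 stuck-at-1

Fault-free values for test 1 (in0=1, in1=1, in2=0): g1=0, g2=0, g3=1, g4=0, g5=0, g6=0, g7=0, giving Y=0. Observed 1.
Test 1: faults giving observed 1 are {g4 stuck-at-1, g5 stuck-at-1, g6 stuck-at-1, g7 stuck-at-1}.
Test 2 (in0=1, in1=0, in2=1): fault-free g1=0, g2=0, g3=1, g4=0, g5=1, g6=1, g7=0 → 0; observed 1. Eliminates g4 stuck-at-1, g5 stuck-at-1, g6 stuck-at-1.
Only g7 stuck-at-1 is consistent with every test.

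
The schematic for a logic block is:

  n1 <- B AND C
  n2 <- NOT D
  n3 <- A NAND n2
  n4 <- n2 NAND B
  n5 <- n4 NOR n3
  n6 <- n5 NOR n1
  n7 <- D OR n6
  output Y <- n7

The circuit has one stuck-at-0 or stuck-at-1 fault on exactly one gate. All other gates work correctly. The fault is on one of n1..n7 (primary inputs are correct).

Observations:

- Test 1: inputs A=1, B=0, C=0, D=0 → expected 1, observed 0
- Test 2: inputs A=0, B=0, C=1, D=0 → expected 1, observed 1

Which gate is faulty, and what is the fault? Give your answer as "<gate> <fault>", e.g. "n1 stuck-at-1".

Fault-free values for test 1 (A=1, B=0, C=0, D=0): n1=0, n2=1, n3=0, n4=1, n5=0, n6=1, n7=1, giving Y=1. Observed 0.
Test 1: faults giving observed 0 are {n1 stuck-at-1, n4 stuck-at-0, n5 stuck-at-1, n6 stuck-at-0, n7 stuck-at-0}.
Test 2 (A=0, B=0, C=1, D=0): fault-free n1=0, n2=1, n3=1, n4=1, n5=0, n6=1, n7=1 → 1; observed 1. Eliminates n1 stuck-at-1, n5 stuck-at-1, n6 stuck-at-0, n7 stuck-at-0.
Only n4 stuck-at-0 is consistent with every test.

n4 stuck-at-0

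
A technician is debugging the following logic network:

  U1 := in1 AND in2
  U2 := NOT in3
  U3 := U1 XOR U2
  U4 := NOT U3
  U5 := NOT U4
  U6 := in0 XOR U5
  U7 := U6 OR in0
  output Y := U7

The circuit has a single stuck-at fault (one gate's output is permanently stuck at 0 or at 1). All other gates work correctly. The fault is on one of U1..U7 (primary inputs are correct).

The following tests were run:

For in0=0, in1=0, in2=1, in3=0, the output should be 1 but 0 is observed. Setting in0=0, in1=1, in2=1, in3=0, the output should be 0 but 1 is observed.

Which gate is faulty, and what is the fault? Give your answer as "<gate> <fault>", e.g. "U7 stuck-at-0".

Fault-free values for test 1 (in0=0, in1=0, in2=1, in3=0): U1=0, U2=1, U3=1, U4=0, U5=1, U6=1, U7=1, giving Y=1. Observed 0.
Test 1: faults giving observed 0 are {U1 stuck-at-1, U2 stuck-at-0, U3 stuck-at-0, U4 stuck-at-1, U5 stuck-at-0, U6 stuck-at-0, U7 stuck-at-0}.
Test 2 (in0=0, in1=1, in2=1, in3=0): fault-free U1=1, U2=1, U3=0, U4=1, U5=0, U6=0, U7=0 → 0; observed 1. Eliminates U1 stuck-at-1, U3 stuck-at-0, U4 stuck-at-1, U5 stuck-at-0, U6 stuck-at-0, U7 stuck-at-0.
Only U2 stuck-at-0 is consistent with every test.

U2 stuck-at-0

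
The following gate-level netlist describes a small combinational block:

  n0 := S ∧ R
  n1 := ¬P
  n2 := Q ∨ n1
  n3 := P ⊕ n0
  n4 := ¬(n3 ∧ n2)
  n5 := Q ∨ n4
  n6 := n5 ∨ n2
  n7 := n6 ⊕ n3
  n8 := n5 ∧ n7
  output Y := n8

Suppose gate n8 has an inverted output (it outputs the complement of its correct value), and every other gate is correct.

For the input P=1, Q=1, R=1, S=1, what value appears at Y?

0

Propagate with n8 forced: n0=1, n1=0, n2=1, n3=0, n4=1, n5=1, n6=1, n7=1, n8=0 [inverted output].
So Y = 0. (Without the fault it would be 1.)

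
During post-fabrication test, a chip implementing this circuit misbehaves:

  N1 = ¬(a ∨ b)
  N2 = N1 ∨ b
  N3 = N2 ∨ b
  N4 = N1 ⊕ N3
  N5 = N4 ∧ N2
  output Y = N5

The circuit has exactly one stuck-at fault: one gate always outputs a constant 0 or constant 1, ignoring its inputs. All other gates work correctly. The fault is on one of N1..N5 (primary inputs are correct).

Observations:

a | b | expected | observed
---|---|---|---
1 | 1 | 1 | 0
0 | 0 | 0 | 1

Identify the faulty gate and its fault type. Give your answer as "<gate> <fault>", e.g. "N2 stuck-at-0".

N3 stuck-at-0

Fault-free values for test 1 (a=1, b=1): N1=0, N2=1, N3=1, N4=1, N5=1, giving Y=1. Observed 0.
Test 1: faults giving observed 0 are {N1 stuck-at-1, N2 stuck-at-0, N3 stuck-at-0, N4 stuck-at-0, N5 stuck-at-0}.
Test 2 (a=0, b=0): fault-free N1=1, N2=1, N3=1, N4=0, N5=0 → 0; observed 1. Eliminates N1 stuck-at-1, N2 stuck-at-0, N4 stuck-at-0, N5 stuck-at-0.
Only N3 stuck-at-0 is consistent with every test.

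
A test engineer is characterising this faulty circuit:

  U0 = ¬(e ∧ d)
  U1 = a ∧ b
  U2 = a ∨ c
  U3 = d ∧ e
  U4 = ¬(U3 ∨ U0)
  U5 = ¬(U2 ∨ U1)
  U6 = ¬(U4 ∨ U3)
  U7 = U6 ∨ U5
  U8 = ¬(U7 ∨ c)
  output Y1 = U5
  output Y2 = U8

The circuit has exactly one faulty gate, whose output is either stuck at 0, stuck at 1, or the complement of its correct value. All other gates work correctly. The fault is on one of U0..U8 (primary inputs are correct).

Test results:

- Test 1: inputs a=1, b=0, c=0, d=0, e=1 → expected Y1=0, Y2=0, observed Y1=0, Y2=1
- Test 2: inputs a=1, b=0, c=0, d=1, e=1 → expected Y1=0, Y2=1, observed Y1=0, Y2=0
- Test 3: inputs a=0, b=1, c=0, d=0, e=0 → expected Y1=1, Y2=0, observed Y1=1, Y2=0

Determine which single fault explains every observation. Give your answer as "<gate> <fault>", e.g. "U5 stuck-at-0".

U6 inverted output

Fault-free values for test 1 (a=1, b=0, c=0, d=0, e=1): U0=1, U1=0, U2=1, U3=0, U4=0, U5=0, U6=1, U7=1, U8=0, giving Y1=0, Y2=0. Observed Y1=0, Y2=1.
Test 1: faults giving observed Y1=0, Y2=1 are {U0 stuck-at-0, U0 inverted output, U3 stuck-at-1, U3 inverted output, U4 stuck-at-1, U4 inverted output, U6 stuck-at-0, U6 inverted output, U7 stuck-at-0, U7 inverted output, U8 stuck-at-1, U8 inverted output}.
Test 2 (a=1, b=0, c=0, d=1, e=1): fault-free U0=0, U1=0, U2=1, U3=1, U4=0, U5=0, U6=0, U7=0, U8=1 → Y1=0, Y2=1; observed Y1=0, Y2=0. Eliminates U0 stuck-at-0, U0 inverted output, U3 stuck-at-1, U3 inverted output, U4 stuck-at-1, U4 inverted output, U6 stuck-at-0, U7 stuck-at-0, U8 stuck-at-1.
Test 3 (a=0, b=1, c=0, d=0, e=0): fault-free U0=1, U1=0, U2=0, U3=0, U4=0, U5=1, U6=1, U7=1, U8=0 → Y1=1, Y2=0; observed Y1=1, Y2=0. Eliminates U7 inverted output, U8 inverted output.
Only U6 inverted output is consistent with every test.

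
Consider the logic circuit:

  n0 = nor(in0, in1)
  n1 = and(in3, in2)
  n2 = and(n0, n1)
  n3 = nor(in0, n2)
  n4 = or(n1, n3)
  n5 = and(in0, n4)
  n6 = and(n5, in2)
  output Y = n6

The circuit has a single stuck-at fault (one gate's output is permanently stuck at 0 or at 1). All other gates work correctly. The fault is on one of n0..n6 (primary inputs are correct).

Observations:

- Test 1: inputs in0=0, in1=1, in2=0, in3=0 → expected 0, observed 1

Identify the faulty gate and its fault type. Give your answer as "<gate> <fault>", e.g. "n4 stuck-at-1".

n6 stuck-at-1

Fault-free values for test 1 (in0=0, in1=1, in2=0, in3=0): n0=0, n1=0, n2=0, n3=1, n4=1, n5=0, n6=0, giving Y=0. Observed 1.
Test 1: faults giving observed 1 are {n6 stuck-at-1}.
Only n6 stuck-at-1 is consistent with every test.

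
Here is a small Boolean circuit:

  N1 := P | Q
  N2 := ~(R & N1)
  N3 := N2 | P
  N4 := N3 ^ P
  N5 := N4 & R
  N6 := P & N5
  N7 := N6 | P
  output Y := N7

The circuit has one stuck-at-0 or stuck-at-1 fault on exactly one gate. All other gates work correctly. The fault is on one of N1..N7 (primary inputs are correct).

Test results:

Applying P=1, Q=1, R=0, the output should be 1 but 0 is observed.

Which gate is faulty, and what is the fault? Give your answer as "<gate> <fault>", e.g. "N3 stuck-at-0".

Fault-free values for test 1 (P=1, Q=1, R=0): N1=1, N2=1, N3=1, N4=0, N5=0, N6=0, N7=1, giving Y=1. Observed 0.
Test 1: faults giving observed 0 are {N7 stuck-at-0}.
Only N7 stuck-at-0 is consistent with every test.

N7 stuck-at-0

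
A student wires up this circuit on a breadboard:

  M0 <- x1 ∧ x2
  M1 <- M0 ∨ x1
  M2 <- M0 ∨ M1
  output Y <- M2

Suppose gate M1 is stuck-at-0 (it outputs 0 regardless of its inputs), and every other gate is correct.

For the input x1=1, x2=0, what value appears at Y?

0

Propagate with M1 forced: M0=0, M1=0 [stuck-at-0], M2=0.
So Y = 0. (Without the fault it would be 1.)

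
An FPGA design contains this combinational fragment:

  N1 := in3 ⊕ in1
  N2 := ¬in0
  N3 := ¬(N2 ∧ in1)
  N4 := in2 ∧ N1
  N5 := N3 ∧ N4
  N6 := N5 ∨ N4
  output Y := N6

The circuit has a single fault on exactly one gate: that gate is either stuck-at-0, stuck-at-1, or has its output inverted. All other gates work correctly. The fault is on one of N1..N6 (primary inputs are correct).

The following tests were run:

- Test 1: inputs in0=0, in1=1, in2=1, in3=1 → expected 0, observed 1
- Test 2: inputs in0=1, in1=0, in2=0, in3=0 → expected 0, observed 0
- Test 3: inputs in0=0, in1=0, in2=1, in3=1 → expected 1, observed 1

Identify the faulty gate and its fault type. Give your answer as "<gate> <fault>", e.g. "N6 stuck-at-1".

Fault-free values for test 1 (in0=0, in1=1, in2=1, in3=1): N1=0, N2=1, N3=0, N4=0, N5=0, N6=0, giving Y=0. Observed 1.
Test 1: faults giving observed 1 are {N1 stuck-at-1, N1 inverted output, N4 stuck-at-1, N4 inverted output, N5 stuck-at-1, N5 inverted output, N6 stuck-at-1, N6 inverted output}.
Test 2 (in0=1, in1=0, in2=0, in3=0): fault-free N1=0, N2=0, N3=1, N4=0, N5=0, N6=0 → 0; observed 0. Eliminates N4 stuck-at-1, N4 inverted output, N5 stuck-at-1, N5 inverted output, N6 stuck-at-1, N6 inverted output.
Test 3 (in0=0, in1=0, in2=1, in3=1): fault-free N1=1, N2=1, N3=1, N4=1, N5=1, N6=1 → 1; observed 1. Eliminates N1 inverted output.
Only N1 stuck-at-1 is consistent with every test.

N1 stuck-at-1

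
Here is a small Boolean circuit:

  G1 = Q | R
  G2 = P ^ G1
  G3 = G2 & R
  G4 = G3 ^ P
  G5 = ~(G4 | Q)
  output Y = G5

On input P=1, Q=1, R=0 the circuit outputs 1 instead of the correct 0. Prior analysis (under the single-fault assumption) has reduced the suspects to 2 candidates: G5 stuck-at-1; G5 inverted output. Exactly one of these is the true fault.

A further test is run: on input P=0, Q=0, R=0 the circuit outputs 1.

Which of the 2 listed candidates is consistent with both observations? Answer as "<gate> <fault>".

Evaluate each candidate on input P=0, Q=0, R=0:
  G5 stuck-at-1: G1=0, G2=0, G3=0, G4=0, G5=1 [stuck-at-1] → 1 — matches
  G5 inverted output: G1=0, G2=0, G3=0, G4=0, G5=0 [inverted output] → 0 — eliminated
Only G5 stuck-at-1 reproduces the observed 1.

G5 stuck-at-1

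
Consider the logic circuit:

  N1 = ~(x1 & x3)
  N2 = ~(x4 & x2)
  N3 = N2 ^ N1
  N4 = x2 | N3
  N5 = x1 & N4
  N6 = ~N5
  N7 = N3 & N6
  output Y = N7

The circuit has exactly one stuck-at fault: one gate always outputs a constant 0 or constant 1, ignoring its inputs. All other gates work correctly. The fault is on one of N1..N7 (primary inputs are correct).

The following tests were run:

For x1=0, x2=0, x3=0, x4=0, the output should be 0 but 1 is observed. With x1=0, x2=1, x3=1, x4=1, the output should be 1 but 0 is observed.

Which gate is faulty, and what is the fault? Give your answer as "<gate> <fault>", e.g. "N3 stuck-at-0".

N1 stuck-at-0

Fault-free values for test 1 (x1=0, x2=0, x3=0, x4=0): N1=1, N2=1, N3=0, N4=0, N5=0, N6=1, N7=0, giving Y=0. Observed 1.
Test 1: faults giving observed 1 are {N1 stuck-at-0, N2 stuck-at-0, N3 stuck-at-1, N7 stuck-at-1}.
Test 2 (x1=0, x2=1, x3=1, x4=1): fault-free N1=1, N2=0, N3=1, N4=1, N5=0, N6=1, N7=1 → 1; observed 0. Eliminates N2 stuck-at-0, N3 stuck-at-1, N7 stuck-at-1.
Only N1 stuck-at-0 is consistent with every test.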